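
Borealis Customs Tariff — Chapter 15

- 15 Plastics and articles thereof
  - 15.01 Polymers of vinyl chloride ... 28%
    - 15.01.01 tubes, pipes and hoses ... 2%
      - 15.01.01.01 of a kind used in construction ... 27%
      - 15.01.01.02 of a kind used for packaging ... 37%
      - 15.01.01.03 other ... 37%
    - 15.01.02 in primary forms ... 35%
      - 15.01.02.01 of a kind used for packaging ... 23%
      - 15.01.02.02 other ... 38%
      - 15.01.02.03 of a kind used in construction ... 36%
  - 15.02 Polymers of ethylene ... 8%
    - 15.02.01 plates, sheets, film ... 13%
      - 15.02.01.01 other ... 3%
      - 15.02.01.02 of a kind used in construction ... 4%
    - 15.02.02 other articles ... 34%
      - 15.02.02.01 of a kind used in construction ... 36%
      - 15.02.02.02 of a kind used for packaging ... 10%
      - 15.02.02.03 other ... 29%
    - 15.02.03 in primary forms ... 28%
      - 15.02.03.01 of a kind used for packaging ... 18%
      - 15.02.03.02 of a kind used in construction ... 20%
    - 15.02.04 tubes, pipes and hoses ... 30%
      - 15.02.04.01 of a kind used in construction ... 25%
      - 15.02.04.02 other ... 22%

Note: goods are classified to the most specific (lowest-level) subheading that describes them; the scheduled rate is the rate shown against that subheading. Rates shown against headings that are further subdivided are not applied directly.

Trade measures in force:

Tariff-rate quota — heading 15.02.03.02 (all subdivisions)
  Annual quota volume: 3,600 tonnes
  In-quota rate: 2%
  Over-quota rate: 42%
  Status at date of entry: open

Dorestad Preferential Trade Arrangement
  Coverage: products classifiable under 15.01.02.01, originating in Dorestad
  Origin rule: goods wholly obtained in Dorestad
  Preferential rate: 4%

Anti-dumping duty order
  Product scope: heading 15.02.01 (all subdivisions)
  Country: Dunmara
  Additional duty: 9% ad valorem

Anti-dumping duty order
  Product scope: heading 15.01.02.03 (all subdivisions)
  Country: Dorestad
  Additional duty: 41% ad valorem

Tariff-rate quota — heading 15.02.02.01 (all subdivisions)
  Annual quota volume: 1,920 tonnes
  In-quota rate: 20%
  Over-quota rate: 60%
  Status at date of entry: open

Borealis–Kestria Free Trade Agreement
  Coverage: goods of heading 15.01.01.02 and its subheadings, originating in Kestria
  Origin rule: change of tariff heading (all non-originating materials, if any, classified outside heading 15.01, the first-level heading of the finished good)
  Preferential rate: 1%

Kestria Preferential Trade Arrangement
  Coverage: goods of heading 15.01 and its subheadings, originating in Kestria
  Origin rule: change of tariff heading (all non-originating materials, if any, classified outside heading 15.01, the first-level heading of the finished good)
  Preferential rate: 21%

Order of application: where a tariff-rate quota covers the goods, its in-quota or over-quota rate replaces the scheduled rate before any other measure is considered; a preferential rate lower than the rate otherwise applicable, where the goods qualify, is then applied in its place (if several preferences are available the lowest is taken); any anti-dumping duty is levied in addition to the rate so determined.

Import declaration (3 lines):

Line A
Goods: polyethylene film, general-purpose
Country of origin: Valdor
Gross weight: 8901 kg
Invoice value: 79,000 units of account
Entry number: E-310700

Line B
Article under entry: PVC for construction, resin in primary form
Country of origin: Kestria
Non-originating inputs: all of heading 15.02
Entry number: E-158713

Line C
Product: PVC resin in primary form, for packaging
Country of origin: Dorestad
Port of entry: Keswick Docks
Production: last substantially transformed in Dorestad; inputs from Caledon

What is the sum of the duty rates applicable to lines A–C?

47%

Line A: polyethylene → 15.02; film → 15.02.01; general-purpose → 15.02.01.01. Scheduled 3%. No special measure applies. → 3%.
Line B: PVC → 15.01; resin in primary form → 15.01.02; for construction → 15.01.02.03. Scheduled 36%. Kestria agreement on 15.01.01.02: 15.01.02.03 not covered; Kestria agreement on 15.01: CTH met → 21% available; preferential 21%. → 21%.
Line C: PVC → 15.01; resin in primary form → 15.01.02; for packaging → 15.01.02.01. Scheduled 23%. Dorestad agreement on 15.01.02.01: not wholly obtained. → 23%.
Sum: 3% + 21% + 23% = 47%.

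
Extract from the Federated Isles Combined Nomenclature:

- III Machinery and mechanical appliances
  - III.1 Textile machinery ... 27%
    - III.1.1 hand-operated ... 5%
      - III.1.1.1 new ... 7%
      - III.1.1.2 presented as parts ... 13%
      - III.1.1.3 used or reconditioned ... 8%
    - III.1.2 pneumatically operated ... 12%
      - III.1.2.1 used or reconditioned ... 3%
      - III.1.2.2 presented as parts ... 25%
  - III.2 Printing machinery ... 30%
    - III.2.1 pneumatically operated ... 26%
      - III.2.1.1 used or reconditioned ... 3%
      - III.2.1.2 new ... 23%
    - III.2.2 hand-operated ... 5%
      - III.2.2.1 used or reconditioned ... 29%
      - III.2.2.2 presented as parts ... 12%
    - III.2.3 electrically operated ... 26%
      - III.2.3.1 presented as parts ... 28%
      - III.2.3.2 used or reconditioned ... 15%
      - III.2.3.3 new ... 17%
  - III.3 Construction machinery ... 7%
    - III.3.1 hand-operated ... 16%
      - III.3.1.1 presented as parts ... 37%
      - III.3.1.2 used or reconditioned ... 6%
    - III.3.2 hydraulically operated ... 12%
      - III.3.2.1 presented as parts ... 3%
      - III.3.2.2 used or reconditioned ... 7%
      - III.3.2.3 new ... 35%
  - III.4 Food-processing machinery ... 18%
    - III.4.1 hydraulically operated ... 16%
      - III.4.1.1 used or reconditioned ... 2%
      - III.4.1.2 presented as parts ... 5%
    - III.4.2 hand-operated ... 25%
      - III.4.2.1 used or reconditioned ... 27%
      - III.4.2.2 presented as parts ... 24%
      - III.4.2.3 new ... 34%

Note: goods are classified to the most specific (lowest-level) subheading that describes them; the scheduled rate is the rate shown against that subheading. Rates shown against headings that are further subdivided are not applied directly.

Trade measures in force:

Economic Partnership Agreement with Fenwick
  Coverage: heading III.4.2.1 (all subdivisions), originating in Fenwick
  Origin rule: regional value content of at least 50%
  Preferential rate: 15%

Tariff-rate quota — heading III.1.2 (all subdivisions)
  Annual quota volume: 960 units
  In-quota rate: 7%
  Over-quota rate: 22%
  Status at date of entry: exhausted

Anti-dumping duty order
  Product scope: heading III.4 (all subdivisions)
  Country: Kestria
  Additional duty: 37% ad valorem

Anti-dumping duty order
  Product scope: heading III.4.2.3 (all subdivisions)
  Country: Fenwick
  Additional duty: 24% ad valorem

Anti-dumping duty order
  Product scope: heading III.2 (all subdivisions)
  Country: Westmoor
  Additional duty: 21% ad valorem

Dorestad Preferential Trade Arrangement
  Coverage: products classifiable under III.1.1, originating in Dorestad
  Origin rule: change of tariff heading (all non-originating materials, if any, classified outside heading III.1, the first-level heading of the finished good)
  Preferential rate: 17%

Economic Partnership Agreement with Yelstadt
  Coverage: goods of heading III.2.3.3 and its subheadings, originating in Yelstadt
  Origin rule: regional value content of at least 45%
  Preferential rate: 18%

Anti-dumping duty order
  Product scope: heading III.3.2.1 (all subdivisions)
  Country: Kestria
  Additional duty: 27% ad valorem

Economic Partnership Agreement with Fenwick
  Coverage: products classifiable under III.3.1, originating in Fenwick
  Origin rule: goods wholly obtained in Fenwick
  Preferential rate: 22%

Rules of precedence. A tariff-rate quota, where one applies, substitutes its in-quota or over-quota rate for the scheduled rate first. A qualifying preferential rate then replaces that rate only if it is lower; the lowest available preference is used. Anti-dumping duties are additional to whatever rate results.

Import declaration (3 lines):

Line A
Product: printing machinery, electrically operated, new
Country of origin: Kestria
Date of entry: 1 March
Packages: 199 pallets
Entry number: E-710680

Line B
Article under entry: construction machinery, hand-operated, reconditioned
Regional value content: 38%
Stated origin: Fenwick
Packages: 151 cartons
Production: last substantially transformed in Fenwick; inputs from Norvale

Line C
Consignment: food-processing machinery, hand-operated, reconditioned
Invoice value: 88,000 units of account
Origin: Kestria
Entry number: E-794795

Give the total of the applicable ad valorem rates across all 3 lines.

87%

Line A: printing → III.2; electrically operated → III.2.3; new → III.2.3.3. Scheduled 17%. No special measure applies. → 17%.
Line B: construction → III.3; hand-operated → III.3.1; reconditioned → III.3.1.2. Scheduled 6%. Fenwick agreement on III.4.2.1: III.3.1.2 not covered; Fenwick agreement on III.3.1: not wholly obtained. → 6%.
Line C: food-processing → III.4; hand-operated → III.4.2; reconditioned → III.4.2.1. Scheduled 27%. anti-dumping (Kestria, III.4): +37%; total 27% + 37% = 64%. → 64%.
Sum: 17% + 6% + 64% = 87%.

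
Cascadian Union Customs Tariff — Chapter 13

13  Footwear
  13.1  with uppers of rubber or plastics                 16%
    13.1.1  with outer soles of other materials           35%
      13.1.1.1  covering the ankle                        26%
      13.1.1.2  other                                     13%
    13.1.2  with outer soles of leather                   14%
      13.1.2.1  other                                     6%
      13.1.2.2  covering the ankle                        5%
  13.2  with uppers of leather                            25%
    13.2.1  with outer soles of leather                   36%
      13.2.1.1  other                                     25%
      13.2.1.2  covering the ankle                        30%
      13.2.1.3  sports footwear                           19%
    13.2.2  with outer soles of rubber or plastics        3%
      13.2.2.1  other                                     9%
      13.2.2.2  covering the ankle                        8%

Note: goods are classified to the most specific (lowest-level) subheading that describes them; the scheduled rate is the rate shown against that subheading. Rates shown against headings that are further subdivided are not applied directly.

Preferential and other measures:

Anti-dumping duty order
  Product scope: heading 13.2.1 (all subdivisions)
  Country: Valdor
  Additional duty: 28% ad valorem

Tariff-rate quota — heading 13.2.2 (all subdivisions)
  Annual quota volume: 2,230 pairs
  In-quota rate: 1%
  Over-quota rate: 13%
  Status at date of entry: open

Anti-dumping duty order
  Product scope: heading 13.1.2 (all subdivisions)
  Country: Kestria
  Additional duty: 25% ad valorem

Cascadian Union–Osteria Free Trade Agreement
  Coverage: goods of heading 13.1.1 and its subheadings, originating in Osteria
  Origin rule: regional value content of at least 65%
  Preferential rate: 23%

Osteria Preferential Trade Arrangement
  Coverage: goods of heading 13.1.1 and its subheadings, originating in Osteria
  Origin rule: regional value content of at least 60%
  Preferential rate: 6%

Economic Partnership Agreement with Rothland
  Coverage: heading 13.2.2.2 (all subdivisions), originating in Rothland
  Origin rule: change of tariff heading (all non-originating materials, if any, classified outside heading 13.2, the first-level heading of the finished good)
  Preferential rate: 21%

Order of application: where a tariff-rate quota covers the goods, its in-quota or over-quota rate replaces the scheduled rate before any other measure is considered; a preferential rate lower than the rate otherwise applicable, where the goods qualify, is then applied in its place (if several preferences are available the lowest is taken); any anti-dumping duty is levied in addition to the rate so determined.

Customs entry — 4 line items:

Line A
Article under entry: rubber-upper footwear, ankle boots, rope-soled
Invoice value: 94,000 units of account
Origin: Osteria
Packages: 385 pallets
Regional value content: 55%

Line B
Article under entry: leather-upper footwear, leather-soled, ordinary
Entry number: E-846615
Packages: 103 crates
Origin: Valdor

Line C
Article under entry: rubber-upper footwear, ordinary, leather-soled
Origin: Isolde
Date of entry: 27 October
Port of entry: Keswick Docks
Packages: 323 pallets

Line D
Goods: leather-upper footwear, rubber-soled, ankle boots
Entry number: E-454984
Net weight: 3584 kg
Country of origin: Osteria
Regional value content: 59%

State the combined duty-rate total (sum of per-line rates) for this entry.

86%

Line A: rubber-upper → 13.1; rope-soled → 13.1.1; ankle boots → 13.1.1.1. Scheduled 26%. Osteria agreement on 13.1.1: RVC < 65%; Osteria agreement on 13.1.1: RVC < 60%. → 26%.
Line B: leather-upper → 13.2; leather-soled → 13.2.1; ordinary → 13.2.1.1. Scheduled 25%. anti-dumping (Valdor, 13.2.1): +28%; total 25% + 28% = 53%. → 53%.
Line C: rubber-upper → 13.1; leather-soled → 13.1.2; ordinary → 13.1.2.1. Scheduled 6%. No special measure applies. → 6%.
Line D: leather-upper → 13.2; rubber-soled → 13.2.2; ankle boots → 13.2.2.2. Scheduled 8%. quota on 13.2.2 open → in-quota 1%; Osteria agreement on 13.1.1: 13.2.2.2 not covered; Osteria agreement on 13.1.1: 13.2.2.2 not covered. → 1%.
Sum: 26% + 53% + 6% + 1% = 86%.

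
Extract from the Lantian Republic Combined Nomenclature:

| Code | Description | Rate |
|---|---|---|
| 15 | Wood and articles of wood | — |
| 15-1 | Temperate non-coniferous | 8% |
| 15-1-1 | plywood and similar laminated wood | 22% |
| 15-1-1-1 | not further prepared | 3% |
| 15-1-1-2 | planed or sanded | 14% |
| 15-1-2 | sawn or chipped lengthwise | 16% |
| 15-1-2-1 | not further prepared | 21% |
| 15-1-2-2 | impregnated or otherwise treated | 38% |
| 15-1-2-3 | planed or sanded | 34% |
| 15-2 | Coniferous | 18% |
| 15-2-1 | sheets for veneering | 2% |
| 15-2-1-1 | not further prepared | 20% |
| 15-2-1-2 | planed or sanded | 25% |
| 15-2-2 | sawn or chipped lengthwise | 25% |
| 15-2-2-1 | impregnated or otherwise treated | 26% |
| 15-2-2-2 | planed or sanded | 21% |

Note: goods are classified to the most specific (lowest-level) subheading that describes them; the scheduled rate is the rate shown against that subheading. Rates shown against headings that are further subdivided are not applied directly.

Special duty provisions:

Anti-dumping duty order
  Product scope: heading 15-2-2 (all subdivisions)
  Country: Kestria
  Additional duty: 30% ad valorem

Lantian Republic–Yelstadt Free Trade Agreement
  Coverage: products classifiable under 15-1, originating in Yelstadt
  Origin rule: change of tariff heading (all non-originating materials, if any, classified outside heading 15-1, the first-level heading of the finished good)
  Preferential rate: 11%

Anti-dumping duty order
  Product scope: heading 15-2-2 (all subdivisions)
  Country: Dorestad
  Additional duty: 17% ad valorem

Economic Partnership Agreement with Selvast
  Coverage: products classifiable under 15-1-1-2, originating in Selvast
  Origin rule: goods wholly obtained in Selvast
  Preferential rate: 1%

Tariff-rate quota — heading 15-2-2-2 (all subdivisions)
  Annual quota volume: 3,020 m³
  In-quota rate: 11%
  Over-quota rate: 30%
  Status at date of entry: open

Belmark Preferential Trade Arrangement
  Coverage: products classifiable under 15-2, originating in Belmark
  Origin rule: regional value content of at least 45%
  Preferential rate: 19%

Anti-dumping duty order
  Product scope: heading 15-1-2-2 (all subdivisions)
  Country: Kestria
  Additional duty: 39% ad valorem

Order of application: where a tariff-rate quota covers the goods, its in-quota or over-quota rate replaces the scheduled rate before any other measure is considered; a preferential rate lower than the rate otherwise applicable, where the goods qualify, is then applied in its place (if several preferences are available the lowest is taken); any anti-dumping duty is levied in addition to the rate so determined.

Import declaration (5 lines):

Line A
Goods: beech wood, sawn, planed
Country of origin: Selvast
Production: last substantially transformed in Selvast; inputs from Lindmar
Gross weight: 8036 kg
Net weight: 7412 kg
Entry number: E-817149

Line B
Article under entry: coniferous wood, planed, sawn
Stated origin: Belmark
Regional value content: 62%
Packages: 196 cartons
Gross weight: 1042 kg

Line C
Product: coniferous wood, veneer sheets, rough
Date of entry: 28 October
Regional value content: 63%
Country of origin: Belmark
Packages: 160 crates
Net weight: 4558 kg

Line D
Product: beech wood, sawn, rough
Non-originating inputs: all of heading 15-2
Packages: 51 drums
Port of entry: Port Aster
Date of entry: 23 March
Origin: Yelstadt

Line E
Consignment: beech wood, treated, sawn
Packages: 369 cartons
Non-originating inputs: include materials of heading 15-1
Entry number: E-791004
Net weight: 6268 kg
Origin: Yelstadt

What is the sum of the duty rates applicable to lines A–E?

Line A: beech → 15-1; sawn → 15-1-2; planed → 15-1-2-3. Scheduled 34%. Selvast agreement on 15-1-1-2: 15-1-2-3 not covered. → 34%.
Line B: coniferous → 15-2; sawn → 15-2-2; planed → 15-2-2-2. Scheduled 21%. quota on 15-2-2-2 open → in-quota 11%; Belmark agreement on 15-2: RVC ≥ 45% → 19% available; preference 19% not lower than 11% → no reduction. → 11%.
Line C: coniferous → 15-2; veneer sheets → 15-2-1; rough → 15-2-1-1. Scheduled 20%. Belmark agreement on 15-2: RVC ≥ 45% → 19% available; preferential 19%. → 19%.
Line D: beech → 15-1; sawn → 15-1-2; rough → 15-1-2-1. Scheduled 21%. Yelstadt agreement on 15-1: CTH met → 11% available; preferential 11%. → 11%.
Line E: beech → 15-1; sawn → 15-1-2; treated → 15-1-2-2. Scheduled 38%. Yelstadt agreement on 15-1: CTH not met. → 38%.
Sum: 34% + 11% + 19% + 11% + 38% = 113%.

113%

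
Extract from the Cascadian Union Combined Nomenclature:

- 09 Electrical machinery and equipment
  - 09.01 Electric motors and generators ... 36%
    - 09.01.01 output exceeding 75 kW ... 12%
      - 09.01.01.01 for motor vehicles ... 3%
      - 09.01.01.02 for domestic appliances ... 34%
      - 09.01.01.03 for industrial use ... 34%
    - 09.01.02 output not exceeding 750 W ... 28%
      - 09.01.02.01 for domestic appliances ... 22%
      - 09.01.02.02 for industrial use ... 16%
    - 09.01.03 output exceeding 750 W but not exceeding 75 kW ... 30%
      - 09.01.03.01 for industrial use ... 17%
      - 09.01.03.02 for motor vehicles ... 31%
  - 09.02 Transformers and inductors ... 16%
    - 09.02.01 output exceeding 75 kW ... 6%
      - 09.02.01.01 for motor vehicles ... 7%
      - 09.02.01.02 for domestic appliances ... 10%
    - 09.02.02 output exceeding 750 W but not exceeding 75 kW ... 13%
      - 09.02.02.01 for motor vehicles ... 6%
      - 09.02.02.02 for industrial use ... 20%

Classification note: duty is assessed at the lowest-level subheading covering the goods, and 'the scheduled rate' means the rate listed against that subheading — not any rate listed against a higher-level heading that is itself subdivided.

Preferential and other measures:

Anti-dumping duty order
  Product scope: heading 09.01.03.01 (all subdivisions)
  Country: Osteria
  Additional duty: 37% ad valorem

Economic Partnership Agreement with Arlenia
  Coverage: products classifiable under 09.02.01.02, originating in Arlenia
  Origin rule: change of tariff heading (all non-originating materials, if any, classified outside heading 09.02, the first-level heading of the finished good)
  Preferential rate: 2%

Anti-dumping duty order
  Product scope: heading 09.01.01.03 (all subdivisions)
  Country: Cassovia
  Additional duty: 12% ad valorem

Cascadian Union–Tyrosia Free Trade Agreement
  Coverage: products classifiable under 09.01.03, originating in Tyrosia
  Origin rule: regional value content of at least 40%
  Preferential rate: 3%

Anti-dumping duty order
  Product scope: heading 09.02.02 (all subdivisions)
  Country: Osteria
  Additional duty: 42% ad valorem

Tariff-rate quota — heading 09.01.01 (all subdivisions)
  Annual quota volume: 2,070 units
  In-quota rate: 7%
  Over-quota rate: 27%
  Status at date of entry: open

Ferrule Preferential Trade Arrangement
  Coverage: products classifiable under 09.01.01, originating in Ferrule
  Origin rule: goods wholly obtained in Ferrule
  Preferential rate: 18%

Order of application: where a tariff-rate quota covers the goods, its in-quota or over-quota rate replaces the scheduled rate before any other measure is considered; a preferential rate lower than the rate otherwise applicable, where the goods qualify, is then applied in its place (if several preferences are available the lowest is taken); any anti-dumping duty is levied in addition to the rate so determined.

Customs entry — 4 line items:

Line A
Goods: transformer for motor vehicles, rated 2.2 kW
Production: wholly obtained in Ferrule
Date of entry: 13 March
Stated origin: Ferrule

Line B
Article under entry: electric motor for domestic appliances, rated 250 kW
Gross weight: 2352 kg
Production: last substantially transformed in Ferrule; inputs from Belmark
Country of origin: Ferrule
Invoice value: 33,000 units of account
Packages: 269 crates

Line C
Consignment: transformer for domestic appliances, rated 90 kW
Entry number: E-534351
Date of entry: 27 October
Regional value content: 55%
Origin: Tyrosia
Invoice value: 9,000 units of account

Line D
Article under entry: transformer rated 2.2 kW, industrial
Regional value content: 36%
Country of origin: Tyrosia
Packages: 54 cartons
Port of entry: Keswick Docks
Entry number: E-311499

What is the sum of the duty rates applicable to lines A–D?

43%

Line A: transformer → 09.02; rated 2.2 kW → 09.02.02; for motor vehicles → 09.02.02.01. Scheduled 6%. Ferrule agreement on 09.01.01: 09.02.02.01 not covered. → 6%.
Line B: electric motor → 09.01; rated 250 kW → 09.01.01; for domestic appliances → 09.01.01.02. Scheduled 34%. quota on 09.01.01 open → in-quota 7%; Ferrule agreement on 09.01.01: not wholly obtained. → 7%.
Line C: transformer → 09.02; rated 90 kW → 09.02.01; for domestic appliances → 09.02.01.02. Scheduled 10%. Tyrosia agreement on 09.01.03: 09.02.01.02 not covered. → 10%.
Line D: transformer → 09.02; rated 2.2 kW → 09.02.02; industrial → 09.02.02.02. Scheduled 20%. Tyrosia agreement on 09.01.03: 09.02.02.02 not covered. → 20%.
Sum: 6% + 7% + 10% + 20% = 43%.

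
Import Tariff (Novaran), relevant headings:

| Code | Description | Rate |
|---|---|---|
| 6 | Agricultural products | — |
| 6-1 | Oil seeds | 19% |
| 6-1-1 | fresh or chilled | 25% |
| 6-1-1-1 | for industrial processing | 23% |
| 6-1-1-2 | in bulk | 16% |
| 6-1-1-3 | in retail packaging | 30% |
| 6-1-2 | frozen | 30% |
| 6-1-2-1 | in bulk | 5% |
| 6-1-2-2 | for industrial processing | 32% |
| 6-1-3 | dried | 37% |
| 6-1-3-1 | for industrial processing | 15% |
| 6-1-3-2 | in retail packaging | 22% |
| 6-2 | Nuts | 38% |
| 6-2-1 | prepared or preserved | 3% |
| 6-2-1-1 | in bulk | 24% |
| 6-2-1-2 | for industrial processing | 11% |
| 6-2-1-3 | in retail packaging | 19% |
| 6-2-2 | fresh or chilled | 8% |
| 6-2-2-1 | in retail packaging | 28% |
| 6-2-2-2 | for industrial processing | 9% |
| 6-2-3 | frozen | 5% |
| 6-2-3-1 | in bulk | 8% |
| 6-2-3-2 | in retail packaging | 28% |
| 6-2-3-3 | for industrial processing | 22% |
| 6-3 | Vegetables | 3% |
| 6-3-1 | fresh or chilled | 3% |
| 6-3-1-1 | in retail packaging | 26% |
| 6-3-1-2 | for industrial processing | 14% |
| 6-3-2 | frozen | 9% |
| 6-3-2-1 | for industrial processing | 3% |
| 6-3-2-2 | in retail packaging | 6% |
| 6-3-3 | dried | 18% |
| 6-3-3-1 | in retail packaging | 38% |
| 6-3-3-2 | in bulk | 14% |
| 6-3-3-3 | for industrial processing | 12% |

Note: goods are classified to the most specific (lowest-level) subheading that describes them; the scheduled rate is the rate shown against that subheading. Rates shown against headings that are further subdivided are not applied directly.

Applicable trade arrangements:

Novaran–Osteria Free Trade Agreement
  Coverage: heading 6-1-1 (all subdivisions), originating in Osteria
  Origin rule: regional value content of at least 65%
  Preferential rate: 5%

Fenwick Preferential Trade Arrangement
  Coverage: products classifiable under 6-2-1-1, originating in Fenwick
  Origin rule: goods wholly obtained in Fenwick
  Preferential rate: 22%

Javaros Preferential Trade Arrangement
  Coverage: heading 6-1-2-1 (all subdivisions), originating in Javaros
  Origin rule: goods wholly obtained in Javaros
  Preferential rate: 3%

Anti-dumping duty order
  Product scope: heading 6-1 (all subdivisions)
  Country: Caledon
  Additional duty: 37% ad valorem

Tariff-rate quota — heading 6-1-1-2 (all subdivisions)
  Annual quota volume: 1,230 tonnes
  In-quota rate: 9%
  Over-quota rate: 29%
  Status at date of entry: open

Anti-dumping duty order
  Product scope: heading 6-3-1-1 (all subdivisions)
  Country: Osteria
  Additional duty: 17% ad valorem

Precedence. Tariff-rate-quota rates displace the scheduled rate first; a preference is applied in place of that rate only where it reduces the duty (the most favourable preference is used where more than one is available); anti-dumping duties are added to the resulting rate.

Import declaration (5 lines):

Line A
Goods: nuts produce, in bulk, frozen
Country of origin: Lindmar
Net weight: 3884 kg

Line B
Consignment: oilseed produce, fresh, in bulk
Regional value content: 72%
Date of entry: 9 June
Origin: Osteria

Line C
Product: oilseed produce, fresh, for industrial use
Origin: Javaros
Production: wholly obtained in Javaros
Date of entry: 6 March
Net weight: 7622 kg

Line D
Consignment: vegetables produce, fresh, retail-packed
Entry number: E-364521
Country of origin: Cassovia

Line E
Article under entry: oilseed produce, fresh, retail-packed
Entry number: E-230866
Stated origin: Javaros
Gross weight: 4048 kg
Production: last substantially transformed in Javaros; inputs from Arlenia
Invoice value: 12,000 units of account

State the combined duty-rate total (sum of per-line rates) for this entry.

Line A: nuts → 6-2; frozen → 6-2-3; in bulk → 6-2-3-1. Scheduled 8%. No special measure applies. → 8%.
Line B: oilseed → 6-1; fresh → 6-1-1; in bulk → 6-1-1-2. Scheduled 16%. quota on 6-1-1-2 open → in-quota 9%; Osteria agreement on 6-1-1: RVC ≥ 65% → 5% available; preferential 5%. → 5%.
Line C: oilseed → 6-1; fresh → 6-1-1; for industrial use → 6-1-1-1. Scheduled 23%. Javaros agreement on 6-1-2-1: 6-1-1-1 not covered. → 23%.
Line D: vegetables → 6-3; fresh → 6-3-1; retail-packed → 6-3-1-1. Scheduled 26%. No special measure applies. → 26%.
Line E: oilseed → 6-1; fresh → 6-1-1; retail-packed → 6-1-1-3. Scheduled 30%. Javaros agreement on 6-1-2-1: 6-1-1-3 not covered. → 30%.
Sum: 8% + 5% + 23% + 26% + 30% = 92%.

92%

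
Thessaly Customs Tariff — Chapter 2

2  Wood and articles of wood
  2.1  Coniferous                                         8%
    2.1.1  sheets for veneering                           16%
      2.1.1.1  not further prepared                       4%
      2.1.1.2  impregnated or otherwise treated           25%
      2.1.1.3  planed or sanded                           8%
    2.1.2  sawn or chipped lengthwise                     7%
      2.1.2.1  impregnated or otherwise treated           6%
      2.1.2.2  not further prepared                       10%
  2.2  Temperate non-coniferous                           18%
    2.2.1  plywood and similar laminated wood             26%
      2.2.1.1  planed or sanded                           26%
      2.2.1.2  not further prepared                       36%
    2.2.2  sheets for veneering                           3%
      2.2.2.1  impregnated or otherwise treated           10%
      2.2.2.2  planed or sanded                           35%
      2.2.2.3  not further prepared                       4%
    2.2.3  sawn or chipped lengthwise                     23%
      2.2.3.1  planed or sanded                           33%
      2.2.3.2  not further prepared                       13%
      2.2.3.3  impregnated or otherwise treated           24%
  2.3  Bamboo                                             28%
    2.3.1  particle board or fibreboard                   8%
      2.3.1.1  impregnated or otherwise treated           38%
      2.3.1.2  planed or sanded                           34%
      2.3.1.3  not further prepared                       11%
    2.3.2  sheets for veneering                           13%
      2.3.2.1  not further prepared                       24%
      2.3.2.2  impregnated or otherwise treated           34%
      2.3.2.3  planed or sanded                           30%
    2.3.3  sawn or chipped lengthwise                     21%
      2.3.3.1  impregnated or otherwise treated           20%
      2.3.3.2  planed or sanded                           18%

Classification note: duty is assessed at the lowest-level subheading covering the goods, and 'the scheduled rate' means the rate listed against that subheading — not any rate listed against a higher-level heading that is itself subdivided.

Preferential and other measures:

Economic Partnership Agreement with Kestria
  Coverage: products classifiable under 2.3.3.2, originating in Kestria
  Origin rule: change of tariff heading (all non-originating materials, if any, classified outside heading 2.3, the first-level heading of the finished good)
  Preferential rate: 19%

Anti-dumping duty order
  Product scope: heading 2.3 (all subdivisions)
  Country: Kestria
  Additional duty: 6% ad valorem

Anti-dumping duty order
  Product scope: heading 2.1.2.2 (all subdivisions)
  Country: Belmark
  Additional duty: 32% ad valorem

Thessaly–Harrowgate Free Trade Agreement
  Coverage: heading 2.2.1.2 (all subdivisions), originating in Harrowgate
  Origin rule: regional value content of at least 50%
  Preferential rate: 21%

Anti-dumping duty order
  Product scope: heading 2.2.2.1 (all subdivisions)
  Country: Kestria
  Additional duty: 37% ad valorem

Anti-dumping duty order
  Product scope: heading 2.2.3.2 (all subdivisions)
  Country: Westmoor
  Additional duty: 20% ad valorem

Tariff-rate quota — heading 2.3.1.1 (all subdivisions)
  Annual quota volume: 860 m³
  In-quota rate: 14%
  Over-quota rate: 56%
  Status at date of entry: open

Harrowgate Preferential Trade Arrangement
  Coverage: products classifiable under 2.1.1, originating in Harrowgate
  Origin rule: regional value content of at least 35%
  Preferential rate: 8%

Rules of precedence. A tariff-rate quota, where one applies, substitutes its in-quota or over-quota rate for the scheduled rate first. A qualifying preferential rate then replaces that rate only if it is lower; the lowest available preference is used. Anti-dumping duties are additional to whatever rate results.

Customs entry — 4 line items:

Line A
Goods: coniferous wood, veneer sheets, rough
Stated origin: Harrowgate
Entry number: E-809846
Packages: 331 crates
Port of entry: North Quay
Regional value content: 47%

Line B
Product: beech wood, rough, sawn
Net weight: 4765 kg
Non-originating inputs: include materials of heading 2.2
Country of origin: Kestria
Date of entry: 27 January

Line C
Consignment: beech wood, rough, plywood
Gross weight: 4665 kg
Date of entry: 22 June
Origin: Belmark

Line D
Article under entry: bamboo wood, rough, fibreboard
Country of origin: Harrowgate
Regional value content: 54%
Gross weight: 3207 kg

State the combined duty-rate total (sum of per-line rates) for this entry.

64%

Line A: coniferous → 2.1; veneer sheets → 2.1.1; rough → 2.1.1.1. Scheduled 4%. Harrowgate agreement on 2.2.1.2: 2.1.1.1 not covered; Harrowgate agreement on 2.1.1: RVC ≥ 35% → 8% available; preference 8% not lower than 4% → no reduction. → 4%.
Line B: beech → 2.2; sawn → 2.2.3; rough → 2.2.3.2. Scheduled 13%. Kestria agreement on 2.3.3.2: 2.2.3.2 not covered. → 13%.
Line C: beech → 2.2; plywood → 2.2.1; rough → 2.2.1.2. Scheduled 36%. No special measure applies. → 36%.
Line D: bamboo → 2.3; fibreboard → 2.3.1; rough → 2.3.1.3. Scheduled 11%. Harrowgate agreement on 2.2.1.2: 2.3.1.3 not covered; Harrowgate agreement on 2.1.1: 2.3.1.3 not covered. → 11%.
Sum: 4% + 13% + 36% + 11% = 64%.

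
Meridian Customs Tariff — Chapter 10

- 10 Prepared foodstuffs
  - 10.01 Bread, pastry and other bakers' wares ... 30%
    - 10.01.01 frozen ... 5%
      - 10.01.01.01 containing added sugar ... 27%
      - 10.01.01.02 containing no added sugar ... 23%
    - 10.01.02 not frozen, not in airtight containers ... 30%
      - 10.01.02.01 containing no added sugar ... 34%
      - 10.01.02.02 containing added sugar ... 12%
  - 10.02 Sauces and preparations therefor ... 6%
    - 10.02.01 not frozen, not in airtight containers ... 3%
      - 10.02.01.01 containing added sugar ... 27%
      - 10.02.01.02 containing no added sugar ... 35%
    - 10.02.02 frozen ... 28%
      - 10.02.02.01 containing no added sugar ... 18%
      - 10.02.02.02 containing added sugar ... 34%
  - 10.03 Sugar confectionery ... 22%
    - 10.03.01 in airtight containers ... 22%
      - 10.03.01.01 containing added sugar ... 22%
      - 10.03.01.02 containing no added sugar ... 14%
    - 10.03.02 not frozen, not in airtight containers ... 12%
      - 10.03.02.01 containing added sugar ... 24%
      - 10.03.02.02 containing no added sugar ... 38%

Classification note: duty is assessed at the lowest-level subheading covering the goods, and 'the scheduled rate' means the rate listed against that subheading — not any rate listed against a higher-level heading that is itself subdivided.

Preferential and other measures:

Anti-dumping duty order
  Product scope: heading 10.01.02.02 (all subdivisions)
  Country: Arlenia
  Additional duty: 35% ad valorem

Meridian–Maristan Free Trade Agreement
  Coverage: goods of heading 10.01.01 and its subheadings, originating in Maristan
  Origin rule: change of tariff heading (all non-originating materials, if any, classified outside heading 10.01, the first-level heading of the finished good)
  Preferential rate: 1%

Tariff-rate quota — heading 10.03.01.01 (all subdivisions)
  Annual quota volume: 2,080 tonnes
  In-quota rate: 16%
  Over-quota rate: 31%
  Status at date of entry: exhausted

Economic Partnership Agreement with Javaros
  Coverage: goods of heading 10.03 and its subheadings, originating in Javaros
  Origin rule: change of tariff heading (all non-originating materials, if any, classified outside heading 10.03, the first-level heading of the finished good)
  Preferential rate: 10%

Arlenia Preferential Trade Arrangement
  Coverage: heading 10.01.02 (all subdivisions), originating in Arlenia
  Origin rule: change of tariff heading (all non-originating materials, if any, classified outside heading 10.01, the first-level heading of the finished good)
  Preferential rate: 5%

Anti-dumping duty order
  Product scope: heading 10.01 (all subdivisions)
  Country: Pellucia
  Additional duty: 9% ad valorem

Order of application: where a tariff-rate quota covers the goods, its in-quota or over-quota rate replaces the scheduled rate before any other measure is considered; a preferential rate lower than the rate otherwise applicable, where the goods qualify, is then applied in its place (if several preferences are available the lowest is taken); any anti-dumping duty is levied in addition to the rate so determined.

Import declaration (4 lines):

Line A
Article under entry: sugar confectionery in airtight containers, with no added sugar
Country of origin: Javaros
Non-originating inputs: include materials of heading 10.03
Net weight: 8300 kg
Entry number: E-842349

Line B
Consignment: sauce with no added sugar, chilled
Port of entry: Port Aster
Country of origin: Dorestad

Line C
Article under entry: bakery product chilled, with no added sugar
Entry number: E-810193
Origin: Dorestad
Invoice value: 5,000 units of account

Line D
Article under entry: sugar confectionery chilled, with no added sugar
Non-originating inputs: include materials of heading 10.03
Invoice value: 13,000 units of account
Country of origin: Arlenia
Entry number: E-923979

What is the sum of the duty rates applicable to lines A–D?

Line A: sugar confectionery → 10.03; in airtight containers → 10.03.01; with no added sugar → 10.03.01.02. Scheduled 14%. Javaros agreement on 10.03: CTH not met. → 14%.
Line B: sauce → 10.02; chilled → 10.02.01; with no added sugar → 10.02.01.02. Scheduled 35%. No special measure applies. → 35%.
Line C: bakery product → 10.01; chilled → 10.01.02; with no added sugar → 10.01.02.01. Scheduled 34%. No special measure applies. → 34%.
Line D: sugar confectionery → 10.03; chilled → 10.03.02; with no added sugar → 10.03.02.02. Scheduled 38%. Arlenia agreement on 10.01.02: 10.03.02.02 not covered. → 38%.
Sum: 14% + 35% + 34% + 38% = 121%.

121%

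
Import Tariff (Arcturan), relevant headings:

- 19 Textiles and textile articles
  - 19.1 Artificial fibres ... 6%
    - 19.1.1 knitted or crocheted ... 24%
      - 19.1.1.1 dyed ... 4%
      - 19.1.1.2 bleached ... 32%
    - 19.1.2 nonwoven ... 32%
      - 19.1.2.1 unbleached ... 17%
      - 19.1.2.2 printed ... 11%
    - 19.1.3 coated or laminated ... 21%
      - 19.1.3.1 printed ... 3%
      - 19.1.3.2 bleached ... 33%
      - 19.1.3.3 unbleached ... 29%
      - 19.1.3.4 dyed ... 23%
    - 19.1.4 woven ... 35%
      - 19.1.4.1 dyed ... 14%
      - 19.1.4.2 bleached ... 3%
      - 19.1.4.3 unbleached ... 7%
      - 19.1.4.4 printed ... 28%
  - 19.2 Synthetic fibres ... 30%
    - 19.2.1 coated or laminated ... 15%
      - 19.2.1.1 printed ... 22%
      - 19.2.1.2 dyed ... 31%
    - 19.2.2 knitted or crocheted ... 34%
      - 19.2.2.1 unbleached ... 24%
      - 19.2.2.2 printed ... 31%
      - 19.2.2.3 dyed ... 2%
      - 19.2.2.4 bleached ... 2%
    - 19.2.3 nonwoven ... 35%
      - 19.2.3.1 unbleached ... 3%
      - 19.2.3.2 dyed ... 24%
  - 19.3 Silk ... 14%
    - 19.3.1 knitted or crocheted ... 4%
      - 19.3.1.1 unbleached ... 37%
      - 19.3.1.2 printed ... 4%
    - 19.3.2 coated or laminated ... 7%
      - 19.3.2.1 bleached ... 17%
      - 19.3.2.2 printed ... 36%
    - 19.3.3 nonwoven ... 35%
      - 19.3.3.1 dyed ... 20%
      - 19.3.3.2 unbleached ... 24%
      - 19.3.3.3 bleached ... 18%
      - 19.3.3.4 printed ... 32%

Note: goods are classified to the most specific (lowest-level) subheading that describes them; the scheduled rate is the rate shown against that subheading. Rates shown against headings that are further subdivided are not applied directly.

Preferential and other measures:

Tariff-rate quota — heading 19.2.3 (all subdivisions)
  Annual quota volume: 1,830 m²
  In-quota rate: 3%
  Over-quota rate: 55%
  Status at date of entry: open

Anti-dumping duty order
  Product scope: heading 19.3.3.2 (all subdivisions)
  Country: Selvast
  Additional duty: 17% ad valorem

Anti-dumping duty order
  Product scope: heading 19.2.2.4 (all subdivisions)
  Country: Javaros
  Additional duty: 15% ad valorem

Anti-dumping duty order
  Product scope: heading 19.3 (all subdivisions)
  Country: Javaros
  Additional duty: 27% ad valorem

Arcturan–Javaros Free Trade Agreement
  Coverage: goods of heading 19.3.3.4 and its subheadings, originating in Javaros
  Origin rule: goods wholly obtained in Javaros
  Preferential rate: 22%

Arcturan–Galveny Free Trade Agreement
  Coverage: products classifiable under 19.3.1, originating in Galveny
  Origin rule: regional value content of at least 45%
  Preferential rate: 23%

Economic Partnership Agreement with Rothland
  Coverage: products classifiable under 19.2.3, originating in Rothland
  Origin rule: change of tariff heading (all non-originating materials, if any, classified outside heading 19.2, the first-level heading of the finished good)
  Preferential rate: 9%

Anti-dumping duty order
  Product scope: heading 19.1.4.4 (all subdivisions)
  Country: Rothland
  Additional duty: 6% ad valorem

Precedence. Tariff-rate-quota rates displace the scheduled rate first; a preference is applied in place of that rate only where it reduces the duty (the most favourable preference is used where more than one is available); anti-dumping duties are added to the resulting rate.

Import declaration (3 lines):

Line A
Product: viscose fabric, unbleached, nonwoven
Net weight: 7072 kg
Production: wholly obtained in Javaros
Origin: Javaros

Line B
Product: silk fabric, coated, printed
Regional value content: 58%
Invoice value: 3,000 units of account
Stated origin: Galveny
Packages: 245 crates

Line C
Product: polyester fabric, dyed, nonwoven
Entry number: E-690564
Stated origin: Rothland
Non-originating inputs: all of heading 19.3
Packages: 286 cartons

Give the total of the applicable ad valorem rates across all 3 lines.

Line A: viscose → 19.1; nonwoven → 19.1.2; unbleached → 19.1.2.1. Scheduled 17%. Javaros agreement on 19.3.3.4: 19.1.2.1 not covered. → 17%.
Line B: silk → 19.3; coated → 19.3.2; printed → 19.3.2.2. Scheduled 36%. Galveny agreement on 19.3.1: 19.3.2.2 not covered. → 36%.
Line C: polyester → 19.2; nonwoven → 19.2.3; dyed → 19.2.3.2. Scheduled 24%. quota on 19.2.3 open → in-quota 3%; Rothland agreement on 19.2.3: CTH met → 9% available; preference 9% not lower than 3% → no reduction. → 3%.
Sum: 17% + 36% + 3% = 56%.

56%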